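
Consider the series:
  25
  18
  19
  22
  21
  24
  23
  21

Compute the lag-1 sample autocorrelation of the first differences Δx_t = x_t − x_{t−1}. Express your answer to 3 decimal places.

First differences Δx: -7, 1, 3, -1, 3, -1, -2
Mean of differences = -0.5714
Numerator Σ(Δx_t−Δx̄)(Δx_{t+1}−Δx̄) = -8.4694
Denominator Σ(Δx_t−Δx̄)² = 71.7143
r_1(Δx) = -8.4694 / 71.7143 = -0.118

-0.118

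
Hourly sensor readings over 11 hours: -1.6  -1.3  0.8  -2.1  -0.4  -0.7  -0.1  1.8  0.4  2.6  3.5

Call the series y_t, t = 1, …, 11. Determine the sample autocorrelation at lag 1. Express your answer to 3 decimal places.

0.345

Mean ȳ = (-1.6 − 1.3 + 0.8 − 2.1 − 0.4 − 0.7 − 0.1 + 1.8 + 0.4 + 2.6 + 3.5)/11 = 0.2636
Numerator Σ_{t=1}^{10}(y_t−ȳ)(y_{t+1}−ȳ) = 10.8969
Denominator Σ(y_t−ȳ)² = 31.6055
r_1 = 10.8969 / 31.6055 = 0.345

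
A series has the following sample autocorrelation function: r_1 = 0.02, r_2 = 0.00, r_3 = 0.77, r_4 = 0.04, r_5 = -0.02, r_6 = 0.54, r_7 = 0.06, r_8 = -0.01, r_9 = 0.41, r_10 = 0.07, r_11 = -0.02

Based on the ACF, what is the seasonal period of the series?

3

The largest autocorrelation is r_3 = 0.77, with weaker echoes at lags 6 (0.54) and 9 (0.41); the remaining lags stay at or below 0.07.
The dominant spike at lag 3 indicates a seasonal period of 3.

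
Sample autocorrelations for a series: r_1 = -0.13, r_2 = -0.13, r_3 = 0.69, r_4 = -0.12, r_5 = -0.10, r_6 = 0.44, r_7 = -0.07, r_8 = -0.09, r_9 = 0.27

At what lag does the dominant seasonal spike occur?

The largest autocorrelation is r_3 = 0.69, with weaker echoes at lags 6 (0.44) and 9 (0.27); the remaining lags stay at or below -0.07.
The dominant spike at lag 3 indicates a seasonal period of 3.

3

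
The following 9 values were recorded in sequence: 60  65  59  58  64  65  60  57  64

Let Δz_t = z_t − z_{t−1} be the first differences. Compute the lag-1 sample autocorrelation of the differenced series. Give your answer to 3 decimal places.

First differences Δz: 5, -6, -1, 6, 1, -5, -3, 7
Mean of differences = 0.5000
Numerator Σ(Δz_t−Δz̄)(Δz_{t+1}−Δz̄) = -31.2500
Denominator Σ(Δz_t−Δz̄)² = 180.0000
r_1(Δz) = -31.2500 / 180.0000 = -0.174

-0.174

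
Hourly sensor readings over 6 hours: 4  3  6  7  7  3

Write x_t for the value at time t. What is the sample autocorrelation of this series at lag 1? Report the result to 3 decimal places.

0.111

Mean x̄ = (4 + 3 + 6 + 7 + 7 + 3)/6 = 5.0000
Deviations from mean: -1.0000, -2.0000, 1.0000, 2.0000, 2.0000, -2.0000
Numerator Σ_{t=1}^{5}(x_t−x̄)(x_{t+1}−x̄) = 2.0000
Denominator Σ(x_t−x̄)² = 18.0000
r_1 = 2.0000 / 18.0000 = 0.111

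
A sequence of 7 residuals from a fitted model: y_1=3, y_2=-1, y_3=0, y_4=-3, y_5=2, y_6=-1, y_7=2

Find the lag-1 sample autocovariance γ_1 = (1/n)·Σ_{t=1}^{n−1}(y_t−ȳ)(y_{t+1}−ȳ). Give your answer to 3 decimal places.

-1.746

Mean ȳ = (3 − 1 + 0 − 3 + 2 − 1 + 2)/7 = 0.2857
Σ_{t=1}^{6}(y_t−ȳ)(y_{t+1}−ȳ) = -12.2245
γ_1 = -12.2245 / 7 = -1.746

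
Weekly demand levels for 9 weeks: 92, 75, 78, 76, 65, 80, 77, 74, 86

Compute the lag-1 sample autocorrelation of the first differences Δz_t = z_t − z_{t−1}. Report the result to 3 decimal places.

First differences Δz: -17, 3, -2, -11, 15, -3, -3, 12
Mean of differences = -0.7500
Numerator Σ(Δz_t−Δz̄)(Δz_{t+1}−Δz̄) = -273.3125
Denominator Σ(Δz_t−Δz̄)² = 805.5000
r_1(Δz) = -273.3125 / 805.5000 = -0.339

-0.339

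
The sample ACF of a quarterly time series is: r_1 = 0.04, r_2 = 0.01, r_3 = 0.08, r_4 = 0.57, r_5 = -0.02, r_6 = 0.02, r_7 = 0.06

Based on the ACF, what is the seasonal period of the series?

The largest autocorrelation is r_4 = 0.57; the remaining lags stay at or below 0.08.
The dominant spike at lag 4 indicates a seasonal period of 4.

4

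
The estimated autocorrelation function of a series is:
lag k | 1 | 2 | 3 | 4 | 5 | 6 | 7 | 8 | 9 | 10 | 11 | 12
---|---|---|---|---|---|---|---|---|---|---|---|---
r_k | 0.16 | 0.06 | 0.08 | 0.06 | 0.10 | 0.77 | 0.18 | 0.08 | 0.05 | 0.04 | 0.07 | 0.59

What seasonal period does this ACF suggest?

The largest autocorrelation is r_6 = 0.77, with a weaker echo at lag 12 (0.59); the remaining lags stay at or below 0.18.
The dominant spike at lag 6 indicates a seasonal period of 6.

6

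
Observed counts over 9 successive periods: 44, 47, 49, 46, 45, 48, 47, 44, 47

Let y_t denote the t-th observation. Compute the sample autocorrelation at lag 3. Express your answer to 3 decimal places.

Mean ȳ = (44 + 47 + 49 + 46 + 45 + 48 + 47 + 44 + 47)/9 = 46.3333
Σ(y_t−ȳ)(y_{t+3}−ȳ) = (0.7778) + (-0.8889) + (4.4444) + (-0.2222) + (3.1111) + (1.1111) = 8.3333
Denominator Σ(y_t−ȳ)² = 24.0000
r_3 = 8.3333 / 24.0000 = 0.347

0.347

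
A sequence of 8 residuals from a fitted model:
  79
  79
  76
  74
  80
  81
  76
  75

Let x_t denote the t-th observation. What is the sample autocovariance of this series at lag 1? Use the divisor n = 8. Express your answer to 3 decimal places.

0.469

Mean x̄ = (79 + 79 + 76 + 74 + 80 + 81 + 76 + 75)/8 = 77.5000
Deviations: 1.5000, 1.5000, -1.5000, -3.5000, 2.5000, 3.5000, -1.5000, -2.5000
Σ_{t=1}^{7}(x_t−x̄)(x_{t+1}−x̄) = 3.7500
γ_1 = 3.7500 / 8 = 0.469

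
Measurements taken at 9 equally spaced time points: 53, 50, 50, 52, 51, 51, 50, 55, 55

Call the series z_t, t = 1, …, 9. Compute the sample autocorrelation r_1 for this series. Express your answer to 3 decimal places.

Mean z̄ = (53 + 50 + 50 + 52 + 51 + 51 + 50 + 55 + 55)/9 = 51.8889
Numerator Σ_{t=1}^{8}(z_t−z̄)(z_{t+1}−z̄) = 7.4321
Denominator Σ(z_t−z̄)² = 32.8889
r_1 = 7.4321 / 32.8889 = 0.226

0.226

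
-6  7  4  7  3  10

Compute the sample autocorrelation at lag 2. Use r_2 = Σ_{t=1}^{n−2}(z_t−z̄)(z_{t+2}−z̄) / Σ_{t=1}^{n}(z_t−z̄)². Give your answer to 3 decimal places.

Mean z̄ = (-6 + 7 + 4 + 7 + 3 + 10)/6 = 4.1667
Numerator Σ_{t=1}^{4}(z_t−z̄)(z_{t+2}−z̄) = 26.4444
Denominator Σ(z_t−z̄)² = 154.8333
r_2 = 26.4444 / 154.8333 = 0.171

0.171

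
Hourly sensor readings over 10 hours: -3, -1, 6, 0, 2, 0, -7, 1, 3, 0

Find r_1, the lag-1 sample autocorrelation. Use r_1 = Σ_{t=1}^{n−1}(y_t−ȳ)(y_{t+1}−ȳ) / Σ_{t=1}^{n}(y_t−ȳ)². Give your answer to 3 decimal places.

-0.068

Mean ȳ = (-3 − 1 + 6 + 0 + 2 + 0 − 7 + 1 + 3 + 0)/10 = 0.1000
Numerator Σ_{t=1}^{9}(y_t−ȳ)(y_{t+1}−ȳ) = -7.4100
Denominator Σ(y_t−ȳ)² = 108.9000
r_1 = -7.4100 / 108.9000 = -0.068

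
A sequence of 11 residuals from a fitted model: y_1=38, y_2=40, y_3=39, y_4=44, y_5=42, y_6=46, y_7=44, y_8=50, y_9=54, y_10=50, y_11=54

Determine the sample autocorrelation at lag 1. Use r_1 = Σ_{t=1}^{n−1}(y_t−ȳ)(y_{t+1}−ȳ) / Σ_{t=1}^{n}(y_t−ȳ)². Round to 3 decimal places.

0.597

Mean ȳ = (38 + 40 + 39 + 44 + 42 + 46 + 44 + 50 + 54 + 50 + 54)/11 = 45.5455
Numerator Σ_{t=1}^{10}(y_t−ȳ)(y_{t+1}−ȳ) = 197.5207
Denominator Σ(y_t−ȳ)² = 330.7273
r_1 = 197.5207 / 330.7273 = 0.597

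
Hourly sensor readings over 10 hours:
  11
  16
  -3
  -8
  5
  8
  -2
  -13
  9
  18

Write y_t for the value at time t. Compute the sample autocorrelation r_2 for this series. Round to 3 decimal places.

-0.618

Mean ȳ = (11 + 16 − 3 − 8 + 5 + 8 − 2 − 13 + 9 + 18)/10 = 4.1000
Numerator Σ_{t=1}^{8}(y_t−ȳ)(y_{t+2}−ȳ) = -586.3200
Denominator Σ(y_t−ȳ)² = 948.9000
r_2 = -586.3200 / 948.9000 = -0.618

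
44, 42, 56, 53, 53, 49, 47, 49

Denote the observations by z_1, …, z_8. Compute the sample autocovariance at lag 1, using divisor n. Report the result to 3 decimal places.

3.654

Mean z̄ = (44 + 42 + 56 + 53 + 53 + 49 + 47 + 49)/8 = 49.1250
Deviations: -5.1250, -7.1250, 6.8750, 3.8750, 3.8750, -0.1250, -2.1250, -0.1250
Σ_{t=1}^{7}(z_t−z̄)(z_{t+1}−z̄) = 29.2344
γ_1 = 29.2344 / 8 = 3.654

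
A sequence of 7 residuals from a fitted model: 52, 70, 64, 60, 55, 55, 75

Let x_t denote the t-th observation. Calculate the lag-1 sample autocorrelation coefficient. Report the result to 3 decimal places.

-0.226

Mean x̄ = (52 + 70 + 64 + 60 + 55 + 55 + 75)/7 = 61.5714
Deviations from mean: -9.5714, 8.4286, 2.4286, -1.5714, -6.5714, -6.5714, 13.4286
Σ(x_t−x̄)(x_{t+1}−x̄) = (-80.6735) + (20.4694) + (-3.8163) + (10.3265) + (43.1837) + (-88.2449) = -98.7551
Denominator Σ(x_t−x̄)² = 437.7143
r_1 = -98.7551 / 437.7143 = -0.226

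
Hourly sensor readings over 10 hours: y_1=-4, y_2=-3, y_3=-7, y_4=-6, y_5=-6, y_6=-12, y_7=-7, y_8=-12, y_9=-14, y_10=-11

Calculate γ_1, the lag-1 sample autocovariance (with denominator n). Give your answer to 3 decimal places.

Mean ȳ = (-4 − 3 − 7 − 6 − 6 − 12 − 7 − 12 − 14 − 11)/10 = -8.2000
Σ_{t=1}^{9}(y_t−ȳ)(y_{t+1}−ȳ) = 56.3600
γ_1 = 56.3600 / 10 = 5.636

5.636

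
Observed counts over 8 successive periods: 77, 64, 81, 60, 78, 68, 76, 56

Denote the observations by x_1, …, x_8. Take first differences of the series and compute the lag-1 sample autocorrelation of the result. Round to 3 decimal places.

First differences Δx: -13, 17, -21, 18, -10, 8, -20
Mean of differences = -3.0000
Numerator Σ(Δx_t−Δx̄)(Δx_{t+1}−Δx̄) = -1349.0000
Denominator Σ(Δx_t−Δx̄)² = 1724.0000
r_1(Δx) = -1349.0000 / 1724.0000 = -0.782

-0.782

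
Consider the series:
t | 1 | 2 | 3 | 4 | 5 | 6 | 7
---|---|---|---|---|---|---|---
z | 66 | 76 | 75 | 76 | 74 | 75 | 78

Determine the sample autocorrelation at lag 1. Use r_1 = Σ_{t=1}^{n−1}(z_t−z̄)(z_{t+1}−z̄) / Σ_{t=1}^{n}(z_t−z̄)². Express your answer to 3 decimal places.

-0.110

Mean z̄ = (66 + 76 + 75 + 76 + 74 + 75 + 78)/7 = 74.2857
Deviations from mean: -8.2857, 1.7143, 0.7143, 1.7143, -0.2857, 0.7143, 3.7143
Numerator Σ_{t=1}^{6}(z_t−z̄)(z_{t+1}−z̄) = -9.7959
Denominator Σ(z_t−z̄)² = 89.4286
r_1 = -9.7959 / 89.4286 = -0.110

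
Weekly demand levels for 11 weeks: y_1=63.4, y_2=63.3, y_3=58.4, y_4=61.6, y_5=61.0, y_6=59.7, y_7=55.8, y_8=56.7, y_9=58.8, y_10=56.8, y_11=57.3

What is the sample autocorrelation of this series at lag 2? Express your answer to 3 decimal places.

Mean ȳ = (63.4 + 63.3 + 58.4 + 61.6 + 61.0 + 59.7 + 55.8 + 56.7 + 58.8 + 56.8 + 57.3)/11 = 59.3455
Numerator Σ_{t=1}^{9}(y_t−ȳ)(y_{t+2}−ȳ) = 7.2968
Denominator Σ(y_t−ȳ)² = 71.4473
r_2 = 7.2968 / 71.4473 = 0.102

0.102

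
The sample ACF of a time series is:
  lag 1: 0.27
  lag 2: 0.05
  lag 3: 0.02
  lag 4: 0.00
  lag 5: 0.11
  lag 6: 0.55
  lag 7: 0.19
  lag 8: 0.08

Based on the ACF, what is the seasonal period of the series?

The largest autocorrelation is r_6 = 0.55; the remaining lags stay at or below 0.27. The elevated value at lag 1 (0.27), dropping to 0.05 at lag 2, reflects decaying short-term dependence rather than seasonality.
The dominant spike at lag 6 indicates a seasonal period of 6.

6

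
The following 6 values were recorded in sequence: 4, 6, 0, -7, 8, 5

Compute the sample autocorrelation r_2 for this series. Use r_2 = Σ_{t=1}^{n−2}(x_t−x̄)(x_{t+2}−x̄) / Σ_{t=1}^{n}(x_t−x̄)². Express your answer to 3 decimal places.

-0.492

Mean x̄ = (4 + 6 + 0 − 7 + 8 + 5)/6 = 2.6667
Deviations from mean: 1.3333, 3.3333, -2.6667, -9.6667, 5.3333, 2.3333
Numerator Σ_{t=1}^{4}(x_t−x̄)(x_{t+2}−x̄) = -72.5556
Denominator Σ(x_t−x̄)² = 147.3333
r_2 = -72.5556 / 147.3333 = -0.492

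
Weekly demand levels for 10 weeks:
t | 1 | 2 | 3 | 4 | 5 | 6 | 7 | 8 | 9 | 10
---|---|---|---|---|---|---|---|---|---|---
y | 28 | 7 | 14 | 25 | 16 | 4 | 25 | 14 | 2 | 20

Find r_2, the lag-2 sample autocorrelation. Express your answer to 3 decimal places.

Mean ȳ = (28 + 7 + 14 + 25 + 16 + 4 + 25 + 14 + 2 + 20)/10 = 15.5000
Numerator Σ_{t=1}^{8}(y_t−ȳ)(y_{t+2}−ȳ) = -322.5000
Denominator Σ(y_t−ȳ)² = 748.5000
r_2 = -322.5000 / 748.5000 = -0.431

-0.431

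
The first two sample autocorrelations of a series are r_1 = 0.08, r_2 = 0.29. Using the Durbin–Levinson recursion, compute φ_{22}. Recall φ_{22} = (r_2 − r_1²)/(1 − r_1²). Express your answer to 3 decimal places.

φ_{22} = (r_2 − r_1²) / (1 − r_1²)
r_1² = (0.08)² = 0.0064
Numerator = 0.29 − 0.0064 = 0.2836; denominator = 1 − 0.0064 = 0.9936
φ_{22} = 0.2836 / 0.9936 = 0.285

0.285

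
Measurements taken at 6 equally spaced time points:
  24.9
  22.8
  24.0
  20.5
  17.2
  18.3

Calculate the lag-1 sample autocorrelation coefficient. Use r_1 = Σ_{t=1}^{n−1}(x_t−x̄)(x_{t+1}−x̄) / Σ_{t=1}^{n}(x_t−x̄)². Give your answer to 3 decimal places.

Mean x̄ = (24.9 + 22.8 + 24.0 + 20.5 + 17.2 + 18.3)/6 = 21.2833
Numerator Σ_{t=1}^{5}(x_t−x̄)(x_{t+1}−x̄) = 22.8581
Denominator Σ(x_t−x̄)² = 48.9483
r_1 = 22.8581 / 48.9483 = 0.467

0.467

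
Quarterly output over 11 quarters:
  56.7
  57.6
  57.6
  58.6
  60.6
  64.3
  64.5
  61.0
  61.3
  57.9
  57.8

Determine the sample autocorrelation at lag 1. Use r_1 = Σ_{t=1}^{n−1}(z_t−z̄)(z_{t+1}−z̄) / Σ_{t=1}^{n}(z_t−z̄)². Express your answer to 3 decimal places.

0.619

Mean z̄ = (56.7 + 57.6 + 57.6 + 58.6 + 60.6 + 64.3 + 64.5 + 61.0 + 61.3 + 57.9 + 57.8)/11 = 59.8091
Numerator Σ_{t=1}^{10}(z_t−z̄)(z_{t+1}−z̄) = 46.4326
Denominator Σ(z_t−z̄)² = 75.0091
r_1 = 46.4326 / 75.0091 = 0.619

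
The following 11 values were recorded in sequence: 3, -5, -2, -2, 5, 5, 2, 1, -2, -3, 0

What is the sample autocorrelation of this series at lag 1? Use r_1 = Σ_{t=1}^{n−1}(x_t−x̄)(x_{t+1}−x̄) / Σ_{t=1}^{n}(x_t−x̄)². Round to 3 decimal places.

Mean x̄ = (3 − 5 − 2 − 2 + 5 + 5 + 2 + 1 − 2 − 3 + 0)/11 = 0.1818
Numerator Σ_{t=1}^{10}(x_t−x̄)(x_{t+1}−x̄) = 30.1488
Denominator Σ(x_t−x̄)² = 109.6364
r_1 = 30.1488 / 109.6364 = 0.275

0.275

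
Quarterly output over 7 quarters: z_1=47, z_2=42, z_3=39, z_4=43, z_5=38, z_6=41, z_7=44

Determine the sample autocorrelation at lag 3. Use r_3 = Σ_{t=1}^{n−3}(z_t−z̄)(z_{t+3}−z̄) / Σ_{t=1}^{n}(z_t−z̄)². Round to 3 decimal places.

0.179

Mean z̄ = (47 + 42 + 39 + 43 + 38 + 41 + 44)/7 = 42.0000
Σ(z_t−z̄)(z_{t+3}−z̄) = (5.0000) + (0.0000) + (3.0000) + (2.0000) = 10.0000
Denominator Σ(z_t−z̄)² = 56.0000
r_3 = 10.0000 / 56.0000 = 0.179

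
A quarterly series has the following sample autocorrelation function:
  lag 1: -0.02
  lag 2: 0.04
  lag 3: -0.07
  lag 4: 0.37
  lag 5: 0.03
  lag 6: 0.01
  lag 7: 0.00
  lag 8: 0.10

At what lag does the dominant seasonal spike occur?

4

The largest autocorrelation is r_4 = 0.37; the remaining lags stay at or below 0.10.
The dominant spike at lag 4 indicates a seasonal period of 4.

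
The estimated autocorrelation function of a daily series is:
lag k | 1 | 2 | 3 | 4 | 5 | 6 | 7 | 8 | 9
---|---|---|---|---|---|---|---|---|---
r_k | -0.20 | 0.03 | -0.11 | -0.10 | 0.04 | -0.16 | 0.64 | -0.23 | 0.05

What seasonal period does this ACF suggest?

The largest autocorrelation is r_7 = 0.64; the remaining lags stay at or below 0.05.
The dominant spike at lag 7 indicates a seasonal period of 7.

7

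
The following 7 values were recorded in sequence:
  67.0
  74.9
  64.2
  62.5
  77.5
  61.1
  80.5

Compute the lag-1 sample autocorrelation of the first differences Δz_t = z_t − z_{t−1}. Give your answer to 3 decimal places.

First differences Δz: 7.9, -10.7, -1.7, 15.0, -16.4, 19.4
Mean of differences = 2.2500
Numerator Σ(Δz_t−Δz̄)(Δz_{t+1}−Δz̄) = -630.0125
Denominator Σ(Δz_t−Δz̄)² = 1019.7350
r_1(Δz) = -630.0125 / 1019.7350 = -0.618

-0.618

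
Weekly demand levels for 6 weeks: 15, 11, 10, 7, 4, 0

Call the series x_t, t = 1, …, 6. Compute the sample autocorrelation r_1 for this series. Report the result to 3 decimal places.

0.427

Mean x̄ = (15 + 11 + 10 + 7 + 4 + 0)/6 = 7.8333
Deviations from mean: 7.1667, 3.1667, 2.1667, -0.8333, -3.8333, -7.8333
Σ(x_t−x̄)(x_{t+1}−x̄) = (22.6944) + (6.8611) + (-1.8056) + (3.1944) + (30.0278) = 60.9722
Denominator Σ(x_t−x̄)² = 142.8333
r_1 = 60.9722 / 142.8333 = 0.427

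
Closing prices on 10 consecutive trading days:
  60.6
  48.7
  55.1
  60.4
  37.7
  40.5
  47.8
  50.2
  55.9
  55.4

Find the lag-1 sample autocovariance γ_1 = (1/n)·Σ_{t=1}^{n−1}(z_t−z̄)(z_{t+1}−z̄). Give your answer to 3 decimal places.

Mean z̄ = (60.6 + 48.7 + 55.1 + 60.4 + 37.7 + 40.5 + 47.8 + 50.2 + 55.9 + 55.4)/10 = 51.2300
Σ_{t=1}^{9}(z_t−z̄)(z_{t+1}−z̄) = 78.0981
γ_1 = 78.0981 / 10 = 7.810

7.810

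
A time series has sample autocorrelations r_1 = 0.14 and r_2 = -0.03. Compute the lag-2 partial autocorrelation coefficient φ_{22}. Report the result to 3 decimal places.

φ_{22} = (r_2 − r_1²) / (1 − r_1²)
r_1² = (0.14)² = 0.0196
Numerator = -0.03 − 0.0196 = -0.0496; denominator = 1 − 0.0196 = 0.9804
φ_{22} = -0.0496 / 0.9804 = -0.051

-0.051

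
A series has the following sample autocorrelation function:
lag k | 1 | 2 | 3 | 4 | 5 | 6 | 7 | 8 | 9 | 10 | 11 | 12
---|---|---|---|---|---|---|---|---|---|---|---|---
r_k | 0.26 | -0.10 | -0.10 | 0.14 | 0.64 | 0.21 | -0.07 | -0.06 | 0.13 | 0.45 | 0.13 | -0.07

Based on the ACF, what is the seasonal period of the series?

5

The largest autocorrelation is r_5 = 0.64, with a weaker echo at lag 10 (0.45); the remaining lags stay at or below 0.26.
The dominant spike at lag 5 indicates a seasonal period of 5.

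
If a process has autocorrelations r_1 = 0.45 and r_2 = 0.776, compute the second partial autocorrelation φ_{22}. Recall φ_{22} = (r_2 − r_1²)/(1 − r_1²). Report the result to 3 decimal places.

0.719

φ_{22} = (r_2 − r_1²) / (1 − r_1²)
r_1² = (0.45)² = 0.2025
Numerator = 0.776 − 0.2025 = 0.5735; denominator = 1 − 0.2025 = 0.7975
φ_{22} = 0.5735 / 0.7975 = 0.719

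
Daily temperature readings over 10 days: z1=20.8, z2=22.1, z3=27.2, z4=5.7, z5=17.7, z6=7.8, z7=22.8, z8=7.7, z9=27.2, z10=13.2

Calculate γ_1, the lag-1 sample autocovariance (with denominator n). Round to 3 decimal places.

Mean z̄ = (20.8 + 22.1 + 27.2 + 5.7 + 17.7 + 7.8 + 22.8 + 7.7 + 27.2 + 13.2)/10 = 17.2200
Σ_{t=1}^{9}(z_t−z̄)(z_{t+1}−z̄) = -299.6624
γ_1 = -299.6624 / 10 = -29.966

-29.966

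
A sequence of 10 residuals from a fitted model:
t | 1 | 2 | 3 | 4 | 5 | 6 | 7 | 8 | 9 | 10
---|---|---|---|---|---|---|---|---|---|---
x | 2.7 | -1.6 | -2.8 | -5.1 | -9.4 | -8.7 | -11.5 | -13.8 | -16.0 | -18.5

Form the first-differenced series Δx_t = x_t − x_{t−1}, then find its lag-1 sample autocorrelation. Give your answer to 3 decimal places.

-0.521

First differences Δx: -4.3, -1.2, -2.3, -4.3, 0.7, -2.8, -2.3, -2.2, -2.5
Mean of differences = -2.3556
Numerator Σ(Δx_t−Δx̄)(Δx_{t+1}−Δx̄) = -9.6286
Denominator Σ(Δx_t−Δx̄)² = 18.4822
r_1(Δx) = -9.6286 / 18.4822 = -0.521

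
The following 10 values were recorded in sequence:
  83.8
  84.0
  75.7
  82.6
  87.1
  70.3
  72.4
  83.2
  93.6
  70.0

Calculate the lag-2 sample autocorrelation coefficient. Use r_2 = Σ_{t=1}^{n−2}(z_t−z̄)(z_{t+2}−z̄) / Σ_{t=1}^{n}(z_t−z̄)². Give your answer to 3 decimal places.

-0.507

Mean z̄ = (83.8 + 84.0 + 75.7 + 82.6 + 87.1 + 70.3 + 72.4 + 83.2 + 93.6 + 70.0)/10 = 80.2700
Numerator Σ_{t=1}^{8}(z_t−z̄)(z_{t+2}−z̄) = -279.8468
Denominator Σ(z_t−z̄)² = 552.4210
r_2 = -279.8468 / 552.4210 = -0.507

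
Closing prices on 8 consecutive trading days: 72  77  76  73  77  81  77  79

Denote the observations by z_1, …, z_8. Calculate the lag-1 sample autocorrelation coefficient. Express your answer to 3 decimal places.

Mean z̄ = (72 + 77 + 76 + 73 + 77 + 81 + 77 + 79)/8 = 76.5000
Σ(z_t−z̄)(z_{t+1}−z̄) = (-2.2500) + (-0.2500) + (1.7500) + (-1.7500) + (2.2500) + (2.2500) + (1.2500) = 3.2500
Denominator Σ(z_t−z̄)² = 60.0000
r_1 = 3.2500 / 60.0000 = 0.054

0.054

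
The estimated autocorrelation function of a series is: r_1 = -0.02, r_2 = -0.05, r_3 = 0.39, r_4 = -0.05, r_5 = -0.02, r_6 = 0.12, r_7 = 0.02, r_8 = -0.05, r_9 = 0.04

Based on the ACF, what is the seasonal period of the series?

3

The largest autocorrelation is r_3 = 0.39; the remaining lags stay at or below 0.12.
The dominant spike at lag 3 indicates a seasonal period of 3.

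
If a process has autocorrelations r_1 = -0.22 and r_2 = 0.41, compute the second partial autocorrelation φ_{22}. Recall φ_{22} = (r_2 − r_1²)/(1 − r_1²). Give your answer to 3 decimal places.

0.380

φ_{22} = (r_2 − r_1²) / (1 − r_1²)
r_1² = (-0.22)² = 0.0484
Numerator = 0.41 − 0.0484 = 0.3616; denominator = 1 − 0.0484 = 0.9516
φ_{22} = 0.3616 / 0.9516 = 0.380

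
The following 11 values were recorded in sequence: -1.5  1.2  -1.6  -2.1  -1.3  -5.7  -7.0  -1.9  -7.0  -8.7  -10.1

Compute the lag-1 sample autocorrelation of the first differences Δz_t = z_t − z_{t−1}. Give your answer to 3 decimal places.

-0.407

First differences Δz: 2.7, -2.8, -0.5, 0.8, -4.4, -1.3, 5.1, -5.1, -1.7, -1.4
Mean of differences = -0.8600
Numerator Σ(Δz_t−Δz̄)(Δz_{t+1}−Δz̄) = -35.2036
Denominator Σ(Δz_t−Δz̄)² = 86.5440
r_1(Δz) = -35.2036 / 86.5440 = -0.407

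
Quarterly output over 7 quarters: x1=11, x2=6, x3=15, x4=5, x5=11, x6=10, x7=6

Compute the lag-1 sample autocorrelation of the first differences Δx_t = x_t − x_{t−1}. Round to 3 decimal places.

-0.763

First differences Δx: -5, 9, -10, 6, -1, -4
Mean of differences = -0.8333
Numerator Σ(Δx_t−Δx̄)(Δx_{t+1}−Δx̄) = -194.3611
Denominator Σ(Δx_t−Δx̄)² = 254.8333
r_1(Δx) = -194.3611 / 254.8333 = -0.763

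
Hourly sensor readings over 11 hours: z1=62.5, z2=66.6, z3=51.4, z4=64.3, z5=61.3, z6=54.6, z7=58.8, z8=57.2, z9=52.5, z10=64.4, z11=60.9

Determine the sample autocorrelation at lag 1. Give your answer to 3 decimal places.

Mean z̄ = (62.5 + 66.6 + 51.4 + 64.3 + 61.3 + 54.6 + 58.8 + 57.2 + 52.5 + 64.4 + 60.9)/11 = 59.5000
Numerator Σ_{t=1}^{10}(z_t−z̄)(z_{t+1}−z̄) = -81.5700
Denominator Σ(z_t−z̄)² = 256.0600
r_1 = -81.5700 / 256.0600 = -0.319

-0.319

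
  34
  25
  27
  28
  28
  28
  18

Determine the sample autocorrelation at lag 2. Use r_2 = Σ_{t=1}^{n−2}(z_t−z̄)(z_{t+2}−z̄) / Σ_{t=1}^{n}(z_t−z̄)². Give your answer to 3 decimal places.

Mean z̄ = (34 + 25 + 27 + 28 + 28 + 28 + 18)/7 = 26.8571
Numerator Σ_{t=1}^{5}(z_t−z̄)(z_{t+2}−z̄) = -9.7551
Denominator Σ(z_t−z̄)² = 136.8571
r_2 = -9.7551 / 136.8571 = -0.071

-0.071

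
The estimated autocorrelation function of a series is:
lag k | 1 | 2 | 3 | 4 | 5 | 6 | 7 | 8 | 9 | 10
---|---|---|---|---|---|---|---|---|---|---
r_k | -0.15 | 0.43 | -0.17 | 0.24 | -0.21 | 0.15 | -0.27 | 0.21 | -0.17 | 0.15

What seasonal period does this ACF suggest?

The largest autocorrelation is r_2 = 0.43, with weaker echoes at lags 4 (0.24), 6 (0.15), 8 (0.21) and 10 (0.15); the remaining lags stay at or below -0.15.
The dominant spike at lag 2 indicates a seasonal period of 2.

2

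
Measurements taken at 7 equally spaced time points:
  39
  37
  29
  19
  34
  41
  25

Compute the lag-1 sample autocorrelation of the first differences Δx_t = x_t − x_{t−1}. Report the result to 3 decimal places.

First differences Δx: -2, -8, -10, 15, 7, -16
Mean of differences = -2.3333
Numerator Σ(Δx_t−Δx̄)(Δx_{t+1}−Δx̄) = -57.1111
Denominator Σ(Δx_t−Δx̄)² = 665.3333
r_1(Δx) = -57.1111 / 665.3333 = -0.086

-0.086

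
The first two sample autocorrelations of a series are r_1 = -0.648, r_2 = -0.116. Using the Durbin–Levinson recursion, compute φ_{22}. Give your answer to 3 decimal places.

-0.924

φ_{22} = (r_2 − r_1²) / (1 − r_1²)
r_1² = (-0.648)² = 0.419904
Numerator = -0.116 − 0.4199 = -0.5359; denominator = 1 − 0.4199 = 0.5801
φ_{22} = -0.5359 / 0.5801 = -0.924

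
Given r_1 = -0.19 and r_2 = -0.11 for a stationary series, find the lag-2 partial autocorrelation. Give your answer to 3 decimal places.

φ_{22} = (r_2 − r_1²) / (1 − r_1²)
r_1² = (-0.19)² = 0.0361
Numerator = -0.11 − 0.0361 = -0.1461; denominator = 1 − 0.0361 = 0.9639
φ_{22} = -0.1461 / 0.9639 = -0.152

-0.152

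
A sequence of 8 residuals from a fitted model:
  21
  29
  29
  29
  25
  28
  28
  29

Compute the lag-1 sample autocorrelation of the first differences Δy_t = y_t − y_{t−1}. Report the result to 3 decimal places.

First differences Δy: 8, 0, 0, -4, 3, 0, 1
Mean of differences = 1.1429
Numerator Σ(Δy_t−Δȳ)(Δy_{t+1}−Δȳ) = -12.1633
Denominator Σ(Δy_t−Δȳ)² = 80.8571
r_1(Δy) = -12.1633 / 80.8571 = -0.150

-0.150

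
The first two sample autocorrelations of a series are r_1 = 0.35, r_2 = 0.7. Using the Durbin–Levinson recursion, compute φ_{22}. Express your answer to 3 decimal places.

0.658

φ_{22} = (r_2 − r_1²) / (1 − r_1²)
r_1² = (0.35)² = 0.1225
Numerator = 0.7 − 0.1225 = 0.5775; denominator = 1 − 0.1225 = 0.8775
φ_{22} = 0.5775 / 0.8775 = 0.658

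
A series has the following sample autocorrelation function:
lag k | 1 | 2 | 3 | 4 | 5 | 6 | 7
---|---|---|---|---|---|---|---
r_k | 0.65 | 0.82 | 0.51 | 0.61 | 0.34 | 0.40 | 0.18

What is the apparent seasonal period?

The largest autocorrelation is r_2 = 0.82; the remaining lags stay at or below 0.65.
The dominant spike at lag 2 indicates a seasonal period of 2.

2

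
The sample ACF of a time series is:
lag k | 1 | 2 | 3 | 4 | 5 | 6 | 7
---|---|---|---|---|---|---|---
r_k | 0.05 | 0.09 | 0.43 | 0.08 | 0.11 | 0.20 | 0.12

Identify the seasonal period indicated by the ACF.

3

The largest autocorrelation is r_3 = 0.43, with a weaker echo at lag 6 (0.20); the remaining lags stay at or below 0.12.
The dominant spike at lag 3 indicates a seasonal period of 3.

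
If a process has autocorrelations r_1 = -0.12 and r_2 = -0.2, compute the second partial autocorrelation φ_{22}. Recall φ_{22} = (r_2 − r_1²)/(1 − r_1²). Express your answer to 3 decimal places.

φ_{22} = (r_2 − r_1²) / (1 − r_1²)
r_1² = (-0.12)² = 0.0144
Numerator = -0.2 − 0.0144 = -0.2144; denominator = 1 − 0.0144 = 0.9856
φ_{22} = -0.2144 / 0.9856 = -0.218

-0.218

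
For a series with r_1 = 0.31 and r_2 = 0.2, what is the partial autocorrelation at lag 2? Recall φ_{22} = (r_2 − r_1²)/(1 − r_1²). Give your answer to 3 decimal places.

0.115

φ_{22} = (r_2 − r_1²) / (1 − r_1²)
r_1² = (0.31)² = 0.0961
Numerator = 0.2 − 0.0961 = 0.1039; denominator = 1 − 0.0961 = 0.9039
φ_{22} = 0.1039 / 0.9039 = 0.115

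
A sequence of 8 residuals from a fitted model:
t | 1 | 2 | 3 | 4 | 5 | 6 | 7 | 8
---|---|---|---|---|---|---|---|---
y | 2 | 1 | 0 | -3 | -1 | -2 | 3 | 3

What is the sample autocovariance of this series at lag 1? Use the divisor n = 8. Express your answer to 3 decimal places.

Mean ȳ = (2 + 1 + 0 − 3 − 1 − 2 + 3 + 3)/8 = 0.3750
Σ_{t=1}^{7}(y_t−ȳ)(y_{t+1}−ȳ) = 10.6094
γ_1 = 10.6094 / 8 = 1.326

1.326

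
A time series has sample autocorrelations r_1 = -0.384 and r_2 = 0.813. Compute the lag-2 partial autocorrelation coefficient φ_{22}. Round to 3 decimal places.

φ_{22} = (r_2 − r_1²) / (1 − r_1²)
r_1² = (-0.384)² = 0.147456
Numerator = 0.813 − 0.1475 = 0.6655; denominator = 1 − 0.1475 = 0.8525
φ_{22} = 0.6655 / 0.8525 = 0.781

0.781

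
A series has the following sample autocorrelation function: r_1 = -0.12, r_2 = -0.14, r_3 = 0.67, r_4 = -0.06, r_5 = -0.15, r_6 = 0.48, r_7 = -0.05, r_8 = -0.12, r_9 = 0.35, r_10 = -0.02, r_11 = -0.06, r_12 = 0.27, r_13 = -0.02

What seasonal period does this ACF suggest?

3

The largest autocorrelation is r_3 = 0.67, with weaker echoes at lags 6 (0.48), 9 (0.35) and 12 (0.27); the remaining lags stay at or below -0.02.
The dominant spike at lag 3 indicates a seasonal period of 3.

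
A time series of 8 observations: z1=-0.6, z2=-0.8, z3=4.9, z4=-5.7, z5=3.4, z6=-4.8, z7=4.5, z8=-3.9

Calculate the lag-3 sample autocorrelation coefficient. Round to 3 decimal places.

Mean z̄ = (-0.6 − 0.8 + 4.9 − 5.7 + 3.4 − 4.8 + 4.5 − 3.9)/8 = -0.3750
Deviations from mean: -0.2250, -0.4250, 5.2750, -5.3250, 3.7750, -4.4250, 4.8750, -3.5250
Σ(z_t−z̄)(z_{t+3}−z̄) = (1.1981) + (-1.6044) + (-23.3419) + (-25.9594) + (-13.3069) = -63.0144
Denominator Σ(z_t−z̄)² = 126.4350
r_3 = -63.0144 / 126.4350 = -0.498

-0.498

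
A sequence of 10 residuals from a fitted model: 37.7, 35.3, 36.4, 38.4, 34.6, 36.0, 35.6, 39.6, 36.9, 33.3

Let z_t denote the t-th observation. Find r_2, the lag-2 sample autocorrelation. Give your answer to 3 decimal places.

Mean z̄ = (37.7 + 35.3 + 36.4 + 38.4 + 34.6 + 36.0 + 35.6 + 39.6 + 36.9 + 33.3)/10 = 36.3800
Numerator Σ_{t=1}^{8}(z_t−z̄)(z_{t+2}−z̄) = -13.1168
Denominator Σ(z_t−z̄)² = 31.0360
r_2 = -13.1168 / 31.0360 = -0.423

-0.423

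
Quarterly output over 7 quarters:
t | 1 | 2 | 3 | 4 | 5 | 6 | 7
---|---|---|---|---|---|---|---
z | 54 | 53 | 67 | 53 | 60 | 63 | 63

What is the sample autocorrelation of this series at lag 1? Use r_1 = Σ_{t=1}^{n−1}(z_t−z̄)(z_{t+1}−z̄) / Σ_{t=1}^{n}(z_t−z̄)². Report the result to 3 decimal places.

-0.268

Mean z̄ = (54 + 53 + 67 + 53 + 60 + 63 + 63)/7 = 59.0000
Σ(z_t−z̄)(z_{t+1}−z̄) = (30.0000) + (-48.0000) + (-48.0000) + (-6.0000) + (4.0000) + (16.0000) = -52.0000
Denominator Σ(z_t−z̄)² = 194.0000
r_1 = -52.0000 / 194.0000 = -0.268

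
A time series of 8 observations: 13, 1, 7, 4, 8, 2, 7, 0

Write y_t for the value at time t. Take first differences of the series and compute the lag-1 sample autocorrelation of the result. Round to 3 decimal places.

First differences Δy: -12, 6, -3, 4, -6, 5, -7
Mean of differences = -1.8571
Numerator Σ(Δy_t−Δȳ)(Δy_{t+1}−Δȳ) = -183.3061
Denominator Σ(Δy_t−Δȳ)² = 290.8571
r_1(Δy) = -183.3061 / 290.8571 = -0.630

-0.630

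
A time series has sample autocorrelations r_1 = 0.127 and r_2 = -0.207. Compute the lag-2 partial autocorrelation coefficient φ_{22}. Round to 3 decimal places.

-0.227

φ_{22} = (r_2 − r_1²) / (1 − r_1²)
r_1² = (0.127)² = 0.016129
Numerator = -0.207 − 0.0161 = -0.2231; denominator = 1 − 0.0161 = 0.9839
φ_{22} = -0.2231 / 0.9839 = -0.227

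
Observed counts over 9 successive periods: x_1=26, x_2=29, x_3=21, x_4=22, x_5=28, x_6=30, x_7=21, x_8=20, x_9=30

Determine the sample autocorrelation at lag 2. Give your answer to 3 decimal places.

-0.702

Mean x̄ = (26 + 29 + 21 + 22 + 28 + 30 + 21 + 20 + 30)/9 = 25.2222
Numerator Σ_{t=1}^{7}(x_t−x̄)(x_{t+2}−x̄) = -99.4321
Denominator Σ(x_t−x̄)² = 141.5556
r_2 = -99.4321 / 141.5556 = -0.702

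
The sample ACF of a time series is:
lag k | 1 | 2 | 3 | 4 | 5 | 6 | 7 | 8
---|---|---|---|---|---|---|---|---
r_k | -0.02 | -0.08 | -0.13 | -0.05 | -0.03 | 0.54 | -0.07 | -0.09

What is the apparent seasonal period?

The largest autocorrelation is r_6 = 0.54; the remaining lags stay at or below -0.02.
The dominant spike at lag 6 indicates a seasonal period of 6.

6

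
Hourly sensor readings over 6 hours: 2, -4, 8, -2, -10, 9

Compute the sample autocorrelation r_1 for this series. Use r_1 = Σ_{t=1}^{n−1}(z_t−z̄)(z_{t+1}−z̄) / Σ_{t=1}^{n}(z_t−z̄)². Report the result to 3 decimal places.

-0.457

Mean z̄ = (2 − 4 + 8 − 2 − 10 + 9)/6 = 0.5000
Deviations from mean: 1.5000, -4.5000, 7.5000, -2.5000, -10.5000, 8.5000
Numerator Σ_{t=1}^{5}(z_t−z̄)(z_{t+1}−z̄) = -122.2500
Denominator Σ(z_t−z̄)² = 267.5000
r_1 = -122.2500 / 267.5000 = -0.457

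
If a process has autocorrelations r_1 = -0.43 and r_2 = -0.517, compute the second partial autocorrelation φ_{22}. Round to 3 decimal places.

-0.861

φ_{22} = (r_2 − r_1²) / (1 − r_1²)
r_1² = (-0.43)² = 0.1849
Numerator = -0.517 − 0.1849 = -0.7019; denominator = 1 − 0.1849 = 0.8151
φ_{22} = -0.7019 / 0.8151 = -0.861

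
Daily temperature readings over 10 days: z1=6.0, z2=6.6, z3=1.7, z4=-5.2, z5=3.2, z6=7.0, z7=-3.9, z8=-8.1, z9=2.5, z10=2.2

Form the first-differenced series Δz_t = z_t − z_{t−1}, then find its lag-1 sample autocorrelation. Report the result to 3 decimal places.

-0.100

First differences Δz: 0.6, -4.9, -6.9, 8.4, 3.8, -10.9, -4.2, 10.6, -0.3
Mean of differences = -0.4222
Numerator Σ(Δz_t−Δz̄)(Δz_{t+1}−Δz̄) = -40.4194
Denominator Σ(Δz_t−Δz̄)² = 404.2756
r_1(Δz) = -40.4194 / 404.2756 = -0.100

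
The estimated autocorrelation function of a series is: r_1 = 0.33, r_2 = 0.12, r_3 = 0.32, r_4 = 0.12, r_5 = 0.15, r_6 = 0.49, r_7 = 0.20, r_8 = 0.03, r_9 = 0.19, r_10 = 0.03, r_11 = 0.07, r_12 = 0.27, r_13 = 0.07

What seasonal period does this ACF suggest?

The largest autocorrelation is r_6 = 0.49; the remaining lags stay at or below 0.33. The elevated value at lag 1 (0.33), dropping to 0.12 at lag 2, reflects decaying short-term dependence rather than seasonality.
The dominant spike at lag 6 indicates a seasonal period of 6.

6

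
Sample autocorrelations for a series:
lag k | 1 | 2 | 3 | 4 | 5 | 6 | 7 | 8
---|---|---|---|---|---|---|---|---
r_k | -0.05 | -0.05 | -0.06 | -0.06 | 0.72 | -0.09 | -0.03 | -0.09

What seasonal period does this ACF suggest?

The largest autocorrelation is r_5 = 0.72; the remaining lags stay at or below -0.03.
The dominant spike at lag 5 indicates a seasonal period of 5.

5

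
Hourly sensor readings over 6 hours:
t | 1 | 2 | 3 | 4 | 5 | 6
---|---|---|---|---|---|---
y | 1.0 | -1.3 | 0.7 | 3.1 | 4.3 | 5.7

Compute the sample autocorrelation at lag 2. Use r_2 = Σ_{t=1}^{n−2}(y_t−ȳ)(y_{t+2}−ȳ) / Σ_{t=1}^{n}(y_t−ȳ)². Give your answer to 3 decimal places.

-0.040

Mean ȳ = (1.0 − 1.3 + 0.7 + 3.1 + 4.3 + 5.7)/6 = 2.2500
Deviations from mean: -1.2500, -3.5500, -1.5500, 0.8500, 2.0500, 3.4500
Numerator Σ_{t=1}^{4}(y_t−ȳ)(y_{t+2}−ȳ) = -1.3250
Denominator Σ(y_t−ȳ)² = 33.3950
r_2 = -1.3250 / 33.3950 = -0.040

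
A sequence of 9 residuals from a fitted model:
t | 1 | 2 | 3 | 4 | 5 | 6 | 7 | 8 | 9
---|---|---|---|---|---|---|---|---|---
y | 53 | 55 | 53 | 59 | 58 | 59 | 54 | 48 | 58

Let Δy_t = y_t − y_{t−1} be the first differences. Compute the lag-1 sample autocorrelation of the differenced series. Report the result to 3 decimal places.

-0.265

First differences Δy: 2, -2, 6, -1, 1, -5, -6, 10
Mean of differences = 0.6250
Numerator Σ(Δy_t−Δȳ)(Δy_{t+1}−Δȳ) = -54.0156
Denominator Σ(Δy_t−Δȳ)² = 203.8750
r_1(Δy) = -54.0156 / 203.8750 = -0.265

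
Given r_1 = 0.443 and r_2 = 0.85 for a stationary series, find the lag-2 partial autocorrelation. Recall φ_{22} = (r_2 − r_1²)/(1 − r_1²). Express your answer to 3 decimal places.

0.813

φ_{22} = (r_2 − r_1²) / (1 − r_1²)
r_1² = (0.443)² = 0.196249
Numerator = 0.85 − 0.1962 = 0.6538; denominator = 1 − 0.1962 = 0.8038
φ_{22} = 0.6538 / 0.8038 = 0.813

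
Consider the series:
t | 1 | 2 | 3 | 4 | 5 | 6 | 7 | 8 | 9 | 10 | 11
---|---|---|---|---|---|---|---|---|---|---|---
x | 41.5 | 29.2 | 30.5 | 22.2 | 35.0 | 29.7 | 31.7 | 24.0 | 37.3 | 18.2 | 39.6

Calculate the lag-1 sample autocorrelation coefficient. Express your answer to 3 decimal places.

-0.558

Mean x̄ = (41.5 + 29.2 + 30.5 + 22.2 + 35.0 + 29.7 + 31.7 + 24.0 + 37.3 + 18.2 + 39.6)/11 = 30.8091
Numerator Σ_{t=1}^{10}(x_t−x̄)(x_{t+1}−x̄) = -298.7137
Denominator Σ(x_t−x̄)² = 535.4491
r_1 = -298.7137 / 535.4491 = -0.558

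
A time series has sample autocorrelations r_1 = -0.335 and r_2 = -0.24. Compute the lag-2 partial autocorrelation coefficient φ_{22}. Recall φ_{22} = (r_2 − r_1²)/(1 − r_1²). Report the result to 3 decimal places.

-0.397

φ_{22} = (r_2 − r_1²) / (1 − r_1²)
r_1² = (-0.335)² = 0.112225
Numerator = -0.24 − 0.1122 = -0.3522; denominator = 1 − 0.1122 = 0.8878
φ_{22} = -0.3522 / 0.8878 = -0.397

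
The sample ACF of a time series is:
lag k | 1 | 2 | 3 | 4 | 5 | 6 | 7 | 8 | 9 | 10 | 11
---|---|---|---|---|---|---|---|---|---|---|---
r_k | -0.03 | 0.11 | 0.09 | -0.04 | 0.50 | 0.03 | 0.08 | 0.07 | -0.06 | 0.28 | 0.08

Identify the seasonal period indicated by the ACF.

5

The largest autocorrelation is r_5 = 0.50, with a weaker echo at lag 10 (0.28); the remaining lags stay at or below 0.11.
The dominant spike at lag 5 indicates a seasonal period of 5.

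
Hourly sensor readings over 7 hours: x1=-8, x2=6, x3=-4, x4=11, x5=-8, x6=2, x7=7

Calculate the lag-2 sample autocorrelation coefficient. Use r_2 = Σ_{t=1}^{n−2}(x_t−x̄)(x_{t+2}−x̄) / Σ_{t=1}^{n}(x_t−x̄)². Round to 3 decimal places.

0.273

Mean x̄ = (-8 + 6 − 4 + 11 − 8 + 2 + 7)/7 = 0.8571
Deviations from mean: -8.8571, 5.1429, -4.8571, 10.1429, -8.8571, 1.1429, 6.1429
Σ(x_t−x̄)(x_{t+2}−x̄) = (43.0204) + (52.1633) + (43.0204) + (11.5918) + (-54.4082) = 95.3878
Denominator Σ(x_t−x̄)² = 348.8571
r_2 = 95.3878 / 348.8571 = 0.273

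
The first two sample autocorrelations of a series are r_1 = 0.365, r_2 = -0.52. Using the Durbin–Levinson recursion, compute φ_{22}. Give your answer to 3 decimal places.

φ_{22} = (r_2 − r_1²) / (1 − r_1²)
r_1² = (0.365)² = 0.133225
Numerator = -0.52 − 0.1332 = -0.6532; denominator = 1 − 0.1332 = 0.8668
φ_{22} = -0.6532 / 0.8668 = -0.754

-0.754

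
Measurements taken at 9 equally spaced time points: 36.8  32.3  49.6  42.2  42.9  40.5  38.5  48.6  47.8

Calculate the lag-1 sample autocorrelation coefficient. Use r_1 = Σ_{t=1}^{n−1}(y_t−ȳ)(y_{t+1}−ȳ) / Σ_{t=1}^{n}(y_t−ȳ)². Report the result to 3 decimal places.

Mean ȳ = (36.8 + 32.3 + 49.6 + 42.2 + 42.9 + 40.5 + 38.5 + 48.6 + 47.8)/9 = 42.1333
Numerator Σ_{t=1}^{8}(y_t−ȳ)(y_{t+1}−ȳ) = -2.5978
Denominator Σ(y_t−ȳ)² = 271.2800
r_1 = -2.5978 / 271.2800 = -0.010

-0.010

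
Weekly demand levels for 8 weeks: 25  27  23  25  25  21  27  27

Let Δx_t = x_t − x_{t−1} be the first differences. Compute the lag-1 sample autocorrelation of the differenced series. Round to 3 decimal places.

-0.531

First differences Δx: 2, -4, 2, 0, -4, 6, 0
Mean of differences = 0.2857
Numerator Σ(Δx_t−Δx̄)(Δx_{t+1}−Δx̄) = -40.0816
Denominator Σ(Δx_t−Δx̄)² = 75.4286
r_1(Δx) = -40.0816 / 75.4286 = -0.531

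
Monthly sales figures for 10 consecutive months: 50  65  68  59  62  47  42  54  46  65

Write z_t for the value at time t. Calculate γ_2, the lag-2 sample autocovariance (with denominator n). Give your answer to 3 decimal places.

Mean z̄ = (50 + 65 + 68 + 59 + 62 + 47 + 42 + 54 + 46 + 65)/10 = 55.8000
Σ_{t=1}^{8}(z_t−z̄)(z_{t+2}−z̄) = 55.1200
γ_2 = 55.1200 / 10 = 5.512

5.512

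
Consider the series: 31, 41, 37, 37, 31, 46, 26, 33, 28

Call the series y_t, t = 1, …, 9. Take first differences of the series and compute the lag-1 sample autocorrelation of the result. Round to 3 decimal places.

-0.716

First differences Δy: 10, -4, 0, -6, 15, -20, 7, -5
Mean of differences = -0.3750
Numerator Σ(Δy_t−Δȳ)(Δy_{t+1}−Δȳ) = -608.1406
Denominator Σ(Δy_t−Δȳ)² = 849.8750
r_1(Δy) = -608.1406 / 849.8750 = -0.716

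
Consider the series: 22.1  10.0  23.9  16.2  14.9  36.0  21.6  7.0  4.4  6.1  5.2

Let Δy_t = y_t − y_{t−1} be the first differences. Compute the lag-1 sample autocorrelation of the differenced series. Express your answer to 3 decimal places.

First differences Δy: -12.1, 13.9, -7.7, -1.3, 21.1, -14.4, -14.6, -2.6, 1.7, -0.9
Mean of differences = -1.6900
Numerator Σ(Δy_t−Δȳ)(Δy_{t+1}−Δȳ) = -363.6771
Denominator Σ(Δy_t−Δȳ)² = 1248.2290
r_1(Δy) = -363.6771 / 1248.2290 = -0.291

-0.291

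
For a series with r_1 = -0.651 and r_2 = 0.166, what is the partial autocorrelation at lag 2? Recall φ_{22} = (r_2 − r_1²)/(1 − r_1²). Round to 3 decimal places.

-0.447

φ_{22} = (r_2 − r_1²) / (1 − r_1²)
r_1² = (-0.651)² = 0.423801
Numerator = 0.166 − 0.4238 = -0.2578; denominator = 1 − 0.4238 = 0.5762
φ_{22} = -0.2578 / 0.5762 = -0.447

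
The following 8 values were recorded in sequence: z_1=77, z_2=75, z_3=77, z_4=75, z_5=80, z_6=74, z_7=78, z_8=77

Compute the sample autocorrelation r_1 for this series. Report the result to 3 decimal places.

-0.745

Mean z̄ = (77 + 75 + 77 + 75 + 80 + 74 + 78 + 77)/8 = 76.6250
Deviations from mean: 0.3750, -1.6250, 0.3750, -1.6250, 3.3750, -2.6250, 1.3750, 0.3750
Numerator Σ_{t=1}^{7}(z_t−z̄)(z_{t+1}−z̄) = -19.2656
Denominator Σ(z_t−z̄)² = 25.8750
r_1 = -19.2656 / 25.8750 = -0.745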